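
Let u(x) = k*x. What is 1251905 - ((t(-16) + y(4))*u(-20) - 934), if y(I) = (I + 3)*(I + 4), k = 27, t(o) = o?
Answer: 1274439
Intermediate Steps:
y(I) = (3 + I)*(4 + I)
u(x) = 27*x
1251905 - ((t(-16) + y(4))*u(-20) - 934) = 1251905 - ((-16 + (12 + 4² + 7*4))*(27*(-20)) - 934) = 1251905 - ((-16 + (12 + 16 + 28))*(-540) - 934) = 1251905 - ((-16 + 56)*(-540) - 934) = 1251905 - (40*(-540) - 934) = 1251905 - (-21600 - 934) = 1251905 - 1*(-22534) = 1251905 + 22534 = 1274439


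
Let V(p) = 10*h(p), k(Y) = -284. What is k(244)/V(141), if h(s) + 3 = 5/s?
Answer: 10011/1045 ≈ 9.5799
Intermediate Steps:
h(s) = -3 + 5/s
V(p) = -30 + 50/p (V(p) = 10*(-3 + 5/p) = -30 + 50/p)
k(244)/V(141) = -284/(-30 + 50/141) = -284/(-4180/141) = -284*(-141/4180) = 10011/1045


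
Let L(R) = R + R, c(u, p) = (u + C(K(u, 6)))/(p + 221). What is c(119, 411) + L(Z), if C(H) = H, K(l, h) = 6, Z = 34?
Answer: 43101/632 ≈ 68.198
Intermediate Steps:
c(u, p) = (6 + u)/(221 + p) (c(u, p) = (u + 6)/(p + 221) = (6 + u)/(221 + p))
L(R) = 2*R
c(119, 411) + L(Z) = (6 + 119)/(221 + 411) + 2*34 = 125/632 + 68 = 43101/632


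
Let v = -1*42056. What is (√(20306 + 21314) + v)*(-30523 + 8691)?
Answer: 918166592 - 43664*√10405 ≈ 9.1371e+8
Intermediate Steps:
v = -42056
(√(20306 + 21314) + v)*(-30523 + 8691) = (√(20306 + 21314) - 42056)*(-30523 + 8691) = (√41620 - 42056)*(-21832) = (2*√10405 - 42056)*(-21832) = (-42056 + 2*√10405)*(-21832) = 918166592 - 43664*√10405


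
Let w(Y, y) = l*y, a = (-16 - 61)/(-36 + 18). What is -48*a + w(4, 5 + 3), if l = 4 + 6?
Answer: -376/3 ≈ -125.33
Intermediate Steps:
l = 10
a = 77/18 (a = -77/(-18) = -77*(-1/18) = 77/18 ≈ 4.2778)
w(Y, y) = 10*y
-48*a + w(4, 5 + 3) = -48*77/18 + 10*(5 + 3) = -616/3 + 10*8 = -616/3 + 80 = -376/3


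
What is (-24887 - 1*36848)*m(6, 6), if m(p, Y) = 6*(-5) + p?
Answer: 1481640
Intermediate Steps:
m(p, Y) = -30 + p
(-24887 - 1*36848)*m(6, 6) = (-24887 - 1*36848)*(-30 + 6) = (-24887 - 36848)*(-24) = -61735*(-24) = 1481640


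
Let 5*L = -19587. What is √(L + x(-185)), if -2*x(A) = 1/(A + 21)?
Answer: I*√2634057710/820 ≈ 62.589*I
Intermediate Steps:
L = -19587/5 (L = (⅕)*(-19587) = -19587/5 ≈ -3917.4)
x(A) = -1/(2*(21 + A)) (x(A) = -1/(2*(A + 21)) = -1/(2*(21 + A)))
√(L + x(-185)) = √(-19587/5 - 1/(42 + 2*(-185))) = √(-19587/5 - 1/(42 - 370)) = √(-19587/5 - 1/(-328)) = √(-19587/5 - 1*(-1/328)) = √(-19587/5 + 1/328) = √(-6424531/1640) = I*√2634057710/820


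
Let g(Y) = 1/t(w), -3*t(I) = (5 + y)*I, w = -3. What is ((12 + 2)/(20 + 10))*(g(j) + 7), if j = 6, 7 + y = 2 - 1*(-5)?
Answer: 84/25 ≈ 3.3600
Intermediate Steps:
y = 0 (y = -7 + (2 - 1*(-5)) = -7 + (2 + 5) = -7 + 7 = 0)
t(I) = -5*I/3 (t(I) = -(5 + 0)*I/3 = -5*I/3)
g(Y) = ⅕ (g(Y) = 1/(-5/3*(-3)) = 1/5 = ⅕)
((12 + 2)/(20 + 10))*(g(j) + 7) = ((12 + 2)/(20 + 10))*(⅕ + 7) = (14/30)*(36/5) = (14*(1/30))*(36/5) = (7/15)*(36/5) = 84/25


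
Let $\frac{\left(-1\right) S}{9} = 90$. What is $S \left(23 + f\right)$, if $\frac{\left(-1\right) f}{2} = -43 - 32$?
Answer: $-140130$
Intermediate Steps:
$S = -810$ ($S = \left(-9\right) 90 = -810$)
$f = 150$ ($f = - 2 \left(-43 - 32\right) = \left(-2\right) \left(-75\right) = 150$)
$S \left(23 + f\right) = - 810 \left(23 + 150\right) = \left(-810\right) 173 = -140130$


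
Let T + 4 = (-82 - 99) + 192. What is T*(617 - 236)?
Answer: 2667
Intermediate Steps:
T = 7 (T = -4 + ((-82 - 99) + 192) = -4 + (-181 + 192) = -4 + 11 = 7)
T*(617 - 236) = 7*(617 - 236) = 7*381 = 2667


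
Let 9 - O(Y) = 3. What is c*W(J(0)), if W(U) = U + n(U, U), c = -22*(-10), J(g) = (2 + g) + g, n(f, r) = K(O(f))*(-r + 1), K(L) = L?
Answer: -880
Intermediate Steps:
O(Y) = 6 (O(Y) = 9 - 1*3 = 9 - 3 = 6)
n(f, r) = 6 - 6*r (n(f, r) = 6*(-r + 1) = 6*(1 - r) = 6 - 6*r)
J(g) = 2 + 2*g
c = 220
W(U) = 6 - 5*U (W(U) = U + (6 - 6*U) = 6 - 5*U)
c*W(J(0)) = 220*(6 - 5*(2 + 2*0)) = 220*(6 - 5*(2 + 0)) = 220*(6 - 5*2) = 220*(6 - 10) = 220*(-4) = -880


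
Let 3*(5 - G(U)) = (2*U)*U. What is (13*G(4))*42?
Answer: -3094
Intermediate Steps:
G(U) = 5 - 2*U²/3 (G(U) = 5 - 2*U*U/3 = 5 - 2*U²/3)
(13*G(4))*42 = (13*(5 - ⅔*4²))*42 = (13*(5 - ⅔*16))*42 = (13*(5 - 32/3))*42 = (13*(-17/3))*42 = -221/3*42 = -3094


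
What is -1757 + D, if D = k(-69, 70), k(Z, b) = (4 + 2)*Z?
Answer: -2171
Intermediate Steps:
k(Z, b) = 6*Z
D = -414 (D = 6*(-69) = -414)
-1757 + D = -1757 - 414 = -2171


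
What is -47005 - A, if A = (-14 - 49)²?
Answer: -50974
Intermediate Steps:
A = 3969 (A = (-63)² = 3969)
-47005 - A = -47005 - 1*3969 = -47005 - 3969 = -50974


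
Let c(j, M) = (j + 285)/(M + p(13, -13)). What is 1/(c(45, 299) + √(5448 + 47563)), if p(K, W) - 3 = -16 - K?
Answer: -10010/438971991 + 8281*√53011/438971991 ≈ 0.0043206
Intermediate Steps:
p(K, W) = -13 - K (p(K, W) = 3 + (-16 - K) = -13 - K)
c(j, M) = (285 + j)/(-26 + M) (c(j, M) = (j + 285)/(M + (-13 - 1*13)) = (285 + j)/(M + (-13 - 13)) = (285 + j)/(M - 26) = (285 + j)/(-26 + M))
1/(c(45, 299) + √(5448 + 47563)) = 1/((285 + 45)/(-26 + 299) + √(5448 + 47563)) = 1/(330/273 + √53011) = 1/((1/273)*330 + √53011) = 1/(110/91 + √53011)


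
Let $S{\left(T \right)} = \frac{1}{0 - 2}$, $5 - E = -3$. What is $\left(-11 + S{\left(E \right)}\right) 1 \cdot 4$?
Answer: $-46$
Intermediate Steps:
$E = 8$ ($E = 5 - -3 = 5 + 3 = 8$)
$S{\left(T \right)} = - \frac{1}{2}$ ($S{\left(T \right)} = \frac{1}{-2} = - \frac{1}{2}$)
$\left(-11 + S{\left(E \right)}\right) 1 \cdot 4 = \left(-11 - \frac{1}{2}\right) 1 \cdot 4 = \left(- \frac{23}{2}\right) 4 = -46$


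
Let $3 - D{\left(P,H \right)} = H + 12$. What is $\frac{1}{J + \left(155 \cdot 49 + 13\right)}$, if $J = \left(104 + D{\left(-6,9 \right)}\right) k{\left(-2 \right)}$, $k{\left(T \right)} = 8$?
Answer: $\frac{1}{8296} \approx 0.00012054$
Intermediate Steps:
$D{\left(P,H \right)} = -9 - H$ ($D{\left(P,H \right)} = 3 - \left(H + 12\right) = 3 - \left(12 + H\right) = -9 - H$)
$J = 688$ ($J = \left(104 - 18\right) 8 = 86 \cdot 8 = 688$)
$\frac{1}{J + \left(155 \cdot 49 + 13\right)} = \frac{1}{688 + \left(155 \cdot 49 + 13\right)} = \frac{1}{688 + \left(7595 + 13\right)} = \frac{1}{688 + 7608} = \frac{1}{8296}$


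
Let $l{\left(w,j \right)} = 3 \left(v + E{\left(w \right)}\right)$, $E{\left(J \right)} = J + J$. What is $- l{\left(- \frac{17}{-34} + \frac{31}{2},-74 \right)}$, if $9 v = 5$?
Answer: $- \frac{293}{3} \approx -97.667$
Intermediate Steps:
$E{\left(J \right)} = 2 J$
$v = \frac{5}{9}$ ($v = \frac{1}{9} \cdot 5 = \frac{5}{9} \approx 0.55556$)
$l{\left(w,j \right)} = \frac{5}{3} + 6 w$ ($l{\left(w,j \right)} = 3 \left(\frac{5}{9} + 2 w\right) = \frac{5}{3} + 6 w$)
$- l{\left(- \frac{17}{-34} + \frac{31}{2},-74 \right)} = - (\frac{5}{3} + 6 \left(- \frac{17}{-34} + \frac{31}{2}\right)) = - (\frac{5}{3} + 6 \left(\left(-17\right) \left(- \frac{1}{34}\right) + 31 \cdot \frac{1}{2}\right)) = - (\frac{5}{3} + 6 \left(\frac{1}{2} + \frac{31}{2}\right)) = - (\frac{5}{3} + 6 \cdot 16) = - (\frac{5}{3} + 96) = \left(-1\right) \frac{293}{3} = - \frac{293}{3}$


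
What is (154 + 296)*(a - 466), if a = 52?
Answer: -186300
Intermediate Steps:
(154 + 296)*(a - 466) = (154 + 296)*(52 - 466) = 450*(-414) = -186300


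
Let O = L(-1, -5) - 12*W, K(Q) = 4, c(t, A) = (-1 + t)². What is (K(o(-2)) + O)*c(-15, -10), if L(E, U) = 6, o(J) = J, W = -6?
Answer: 20992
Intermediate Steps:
O = 78 (O = 6 - 12*(-6) = 6 + 72 = 78)
(K(o(-2)) + O)*c(-15, -10) = (4 + 78)*(-1 - 15)² = 82*(-16)² = 82*256 = 20992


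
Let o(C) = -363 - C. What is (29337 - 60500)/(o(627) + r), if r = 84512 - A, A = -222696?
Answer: -2833/27838 ≈ -0.10177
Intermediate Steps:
r = 307208 (r = 84512 - 1*(-222696) = 84512 + 222696 = 307208)
(29337 - 60500)/(o(627) + r) = (29337 - 60500)/((-363 - 1*627) + 307208) = -31163/((-363 - 627) + 307208) = -31163/(-990 + 307208) = -31163/306218 = -31163*1/306218 = -2833/27838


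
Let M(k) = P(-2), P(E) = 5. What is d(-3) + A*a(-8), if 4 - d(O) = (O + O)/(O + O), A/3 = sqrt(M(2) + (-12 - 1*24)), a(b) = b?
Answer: 3 - 24*I*sqrt(31) ≈ 3.0 - 133.63*I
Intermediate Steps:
M(k) = 5
A = 3*I*sqrt(31) (A = 3*sqrt(5 + (-12 - 1*24)) = 3*sqrt(5 + (-12 - 24)) = 3*sqrt(5 - 36) = 3*sqrt(-31) = 3*(I*sqrt(31)) = 3*I*sqrt(31) ≈ 16.703*I)
d(O) = 3 (d(O) = 4 - (O + O)/(O + O) = 4 - 2*O/(2*O) = 4 - 2*O*1/(2*O) = 4 - 1*1 = 4 - 1 = 3)
d(-3) + A*a(-8) = 3 + (3*I*sqrt(31))*(-8) = 3 - 24*I*sqrt(31)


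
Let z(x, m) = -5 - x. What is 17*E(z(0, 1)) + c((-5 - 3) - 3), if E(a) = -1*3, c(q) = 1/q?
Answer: -562/11 ≈ -51.091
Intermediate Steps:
E(a) = -3
17*E(z(0, 1)) + c((-5 - 3) - 3) = 17*(-3) + 1/((-5 - 3) - 3) = -51 + 1/(-8 - 3) = -51 + 1/(-11) = -51 - 1/11 = -562/11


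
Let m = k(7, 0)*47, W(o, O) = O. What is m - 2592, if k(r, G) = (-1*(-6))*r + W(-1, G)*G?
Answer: -618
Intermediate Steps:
k(r, G) = G² + 6*r (k(r, G) = (-1*(-6))*r + G*G = 6*r + G² = G² + 6*r)
m = 1974 (m = (0² + 6*7)*47 = (0 + 42)*47 = 42*47 = 1974)
m - 2592 = 1974 - 2592 = -618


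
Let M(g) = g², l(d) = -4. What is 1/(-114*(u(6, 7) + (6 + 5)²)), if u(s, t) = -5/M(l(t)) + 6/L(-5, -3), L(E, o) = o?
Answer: -8/108243 ≈ -7.3908e-5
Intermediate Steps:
u(s, t) = -37/16 (u(s, t) = -5/((-4)²) + 6/(-3) = -5/16 + 6*(-⅓) = -5*1/16 - 2 = -5/16 - 2 = -37/16)
1/(-114*(u(6, 7) + (6 + 5)²)) = 1/(-114*(-37/16 + (6 + 5)²)) = 1/(-114*(-37/16 + 11²)) = 1/(-114*(-37/16 + 121)) = 1/(-114*1899/16) = 1/(-108243/8) = -8/108243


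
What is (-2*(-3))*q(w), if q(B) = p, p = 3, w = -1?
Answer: 18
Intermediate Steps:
q(B) = 3
(-2*(-3))*q(w) = -2*(-3)*3 = 6*3 = 18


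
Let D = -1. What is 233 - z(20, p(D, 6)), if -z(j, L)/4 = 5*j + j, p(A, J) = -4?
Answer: 713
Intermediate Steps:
z(j, L) = -24*j (z(j, L) = -4*(5*j + j) = -24*j)
233 - z(20, p(D, 6)) = 233 - (-24)*20 = 233 - 1*(-480) = 233 + 480 = 713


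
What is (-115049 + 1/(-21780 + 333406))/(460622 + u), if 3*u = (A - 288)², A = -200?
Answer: -107556779019/504837236260 ≈ -0.21305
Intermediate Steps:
u = 238144/3 (u = (-200 - 288)²/3 = (⅓)*(-488)² = (⅓)*238144 = 238144/3 ≈ 79381.)
(-115049 + 1/(-21780 + 333406))/(460622 + u) = (-115049 + 1/(-21780 + 333406))/(460622 + 238144/3) = (-115049 + 1/311626)/(1620010/3) = (-115049 + 1/311626)*(3/1620010) = -35852259673/311626*3/1620010 = -107556779019/504837236260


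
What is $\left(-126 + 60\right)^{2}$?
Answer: $4356$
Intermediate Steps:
$\left(-126 + 60\right)^{2} = \left(-66\right)^{2} = 4356$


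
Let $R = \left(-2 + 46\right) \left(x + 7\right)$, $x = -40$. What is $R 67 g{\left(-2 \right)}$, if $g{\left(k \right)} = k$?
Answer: $194568$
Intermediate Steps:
$R = -1452$ ($R = \left(-2 + 46\right) \left(-40 + 7\right) = 44 \left(-33\right) = -1452$)
$R 67 g{\left(-2 \right)} = \left(-1452\right) 67 \left(-2\right) = \left(-97284\right) \left(-2\right) = 194568$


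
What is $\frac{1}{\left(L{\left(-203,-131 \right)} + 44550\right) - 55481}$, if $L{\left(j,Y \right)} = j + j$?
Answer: $- \frac{1}{11337} \approx -8.8207 \cdot 10^{-5}$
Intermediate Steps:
$L{\left(j,Y \right)} = 2 j$
$\frac{1}{\left(L{\left(-203,-131 \right)} + 44550\right) - 55481} = \frac{1}{\left(2 \left(-203\right) + 44550\right) - 55481} = \frac{1}{\left(-406 + 44550\right) - 55481} = \frac{1}{44144 - 55481} = \frac{1}{-11337} = - \frac{1}{11337}$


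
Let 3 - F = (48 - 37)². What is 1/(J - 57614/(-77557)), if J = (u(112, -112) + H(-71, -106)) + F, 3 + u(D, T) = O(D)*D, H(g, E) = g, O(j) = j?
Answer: 77557/958041678 ≈ 8.0954e-5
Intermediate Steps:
F = -118 (F = 3 - (48 - 37)² = 3 - 1*11² = 3 - 1*121 = 3 - 121 = -118)
u(D, T) = -3 + D² (u(D, T) = -3 + D*D = -3 + D²)
J = 12352 (J = ((-3 + 112²) - 71) - 118 = ((-3 + 12544) - 71) - 118 = (12541 - 71) - 118 = 12470 - 118 = 12352)
1/(J - 57614/(-77557)) = 1/(12352 - 57614/(-77557)) = 1/(12352 - 57614*(-1/77557)) = 1/(12352 + 57614/77557) = 1/(958041678/77557) = 77557/958041678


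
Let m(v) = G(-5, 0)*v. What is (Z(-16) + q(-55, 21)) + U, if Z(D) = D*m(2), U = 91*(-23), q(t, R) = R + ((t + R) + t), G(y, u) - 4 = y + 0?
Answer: -2129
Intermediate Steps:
G(y, u) = 4 + y (G(y, u) = 4 + (y + 0) = 4 + y)
q(t, R) = 2*R + 2*t (q(t, R) = R + ((R + t) + t) = R + (R + 2*t) = 2*R + 2*t)
m(v) = -v (m(v) = (4 - 5)*v = -v)
U = -2093
Z(D) = -2*D (Z(D) = D*(-1*2) = D*(-2) = -2*D)
(Z(-16) + q(-55, 21)) + U = (-2*(-16) + (2*21 + 2*(-55))) - 2093 = (32 + (42 - 110)) - 2093 = (32 - 68) - 2093 = -36 - 2093 = -2129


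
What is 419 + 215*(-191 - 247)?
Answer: -93751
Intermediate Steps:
419 + 215*(-191 - 247) = 419 + 215*(-438) = 419 - 94170 = -93751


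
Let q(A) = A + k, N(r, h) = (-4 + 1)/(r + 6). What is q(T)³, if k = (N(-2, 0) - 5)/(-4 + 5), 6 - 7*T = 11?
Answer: -5929741/21952 ≈ -270.12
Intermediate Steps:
T = -5/7 (T = 6/7 - ⅐*11 = 6/7 - 11/7 = -5/7 ≈ -0.71429)
N(r, h) = -3/(6 + r)
k = -23/4 (k = (-3/(6 - 2) - 5)/(-4 + 5) = (-3/4 - 5)/1 = (-3*¼ - 5)*1 = (-¾ - 5)*1 = -23/4*1 = -23/4 ≈ -5.7500)
q(A) = -23/4 + A (q(A) = A - 23/4 = -23/4 + A)
q(T)³ = (-23/4 - 5/7)³ = (-181/28)³ = -5929741/21952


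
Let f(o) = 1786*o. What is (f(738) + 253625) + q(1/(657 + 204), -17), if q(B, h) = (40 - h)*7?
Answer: 1572092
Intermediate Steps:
q(B, h) = 280 - 7*h
(f(738) + 253625) + q(1/(657 + 204), -17) = (1786*738 + 253625) + (280 - 7*(-17)) = (1318068 + 253625) + (280 + 119) = 1571693 + 399 = 1572092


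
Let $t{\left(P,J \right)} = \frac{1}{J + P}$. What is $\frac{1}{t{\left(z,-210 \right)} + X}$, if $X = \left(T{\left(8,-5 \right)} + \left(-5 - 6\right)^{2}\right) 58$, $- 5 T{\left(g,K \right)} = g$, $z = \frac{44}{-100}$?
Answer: $\frac{26305}{182167261} \approx 0.0001444$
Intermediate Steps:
$z = - \frac{11}{25}$ ($z = 44 \left(- \frac{1}{100}\right) = - \frac{11}{25} \approx -0.44$)
$T{\left(g,K \right)} = - \frac{g}{5}$
$X = \frac{34626}{5}$ ($X = \left(\left(- \frac{1}{5}\right) 8 + \left(-5 - 6\right)^{2}\right) 58 = \left(- \frac{8}{5} + \left(-11\right)^{2}\right) 58 = \left(- \frac{8}{5} + 121\right) 58 = \frac{597}{5} \cdot 58 = \frac{34626}{5} \approx 6925.2$)
$\frac{1}{t{\left(z,-210 \right)} + X} = \frac{1}{\frac{1}{-210 - \frac{11}{25}} + \frac{34626}{5}} = \frac{1}{\frac{1}{- \frac{5261}{25}} + \frac{34626}{5}} = \frac{1}{- \frac{25}{5261} + \frac{34626}{5}} = \frac{1}{\frac{182167261}{26305}} = \frac{26305}{182167261}$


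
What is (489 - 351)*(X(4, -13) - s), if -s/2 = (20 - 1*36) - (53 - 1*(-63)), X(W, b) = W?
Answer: -35880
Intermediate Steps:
s = 264 (s = -2*((20 - 1*36) - (53 - 1*(-63))) = -2*((20 - 36) - (53 + 63)) = -2*(-16 - 1*116) = -2*(-16 - 116) = -2*(-132) = 264)
(489 - 351)*(X(4, -13) - s) = (489 - 351)*(4 - 1*264) = 138*(4 - 264) = 138*(-260) = -35880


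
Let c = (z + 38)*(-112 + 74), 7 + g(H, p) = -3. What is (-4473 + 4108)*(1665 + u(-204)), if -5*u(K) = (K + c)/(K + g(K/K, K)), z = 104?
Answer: -64822175/107 ≈ -6.0582e+5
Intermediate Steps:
g(H, p) = -10 (g(H, p) = -7 - 3 = -10)
c = -5396 (c = (104 + 38)*(-112 + 74) = 142*(-38) = -5396)
u(K) = -(-5396 + K)/(5*(-10 + K)) (u(K) = -(K - 5396)/(5*(K - 10)) = -(-5396 + K)/(5*(-10 + K)))
(-4473 + 4108)*(1665 + u(-204)) = (-4473 + 4108)*(1665 + (5396 - 1*(-204))/(5*(-10 - 204))) = -365*(1665 + (⅕)*(5396 + 204)/(-214)) = -365*(1665 + (⅕)*(-1/214)*5600) = -365*(1665 - 560/107) = -365*177595/107 = -64822175/107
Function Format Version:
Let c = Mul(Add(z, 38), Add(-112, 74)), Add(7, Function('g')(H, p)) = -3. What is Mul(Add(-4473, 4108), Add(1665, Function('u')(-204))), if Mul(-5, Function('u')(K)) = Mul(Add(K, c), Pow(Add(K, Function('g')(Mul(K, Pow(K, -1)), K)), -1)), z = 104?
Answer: Rational(-64822175, 107) ≈ -6.0582e+5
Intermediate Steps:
Function('g')(H, p) = -10 (Function('g')(H, p) = Add(-7, -3) = -10)
c = -5396 (c = Mul(Add(104, 38), Add(-112, 74)) = Mul(142, -38) = -5396)
Function('u')(K) = Mul(Rational(-1, 5), Pow(Add(-10, K), -1), Add(-5396, K)) (Function('u')(K) = Mul(Rational(-1, 5), Mul(Add(K, -5396), Pow(Add(K, -10), -1))) = Mul(Rational(-1, 5), Mul(Add(-5396, K), Pow(Add(-10, K), -1))) = Mul(Rational(-1, 5), Mul(Pow(Add(-10, K), -1), Add(-5396, K))) = Mul(Rational(-1, 5), Pow(Add(-10, K), -1), Add(-5396, K)))
Mul(Add(-4473, 4108), Add(1665, Function('u')(-204))) = Mul(Add(-4473, 4108), Add(1665, Mul(Rational(1, 5), Pow(Add(-10, -204), -1), Add(5396, Mul(-1, -204))))) = Mul(-365, Add(1665, Mul(Rational(1, 5), Pow(-214, -1), Add(5396, 204)))) = Mul(-365, Add(1665, Mul(Rational(1, 5), Rational(-1, 214), 5600))) = Mul(-365, Add(1665, Rational(-560, 107))) = Mul(-365, Rational(177595, 107)) = Rational(-64822175, 107)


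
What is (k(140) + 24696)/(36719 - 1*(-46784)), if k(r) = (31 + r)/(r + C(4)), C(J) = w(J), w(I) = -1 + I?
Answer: 3531699/11940929 ≈ 0.29576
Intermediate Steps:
C(J) = -1 + J
k(r) = (31 + r)/(3 + r) (k(r) = (31 + r)/(r + (-1 + 4)) = (31 + r)/(r + 3) = (31 + r)/(3 + r))
(k(140) + 24696)/(36719 - 1*(-46784)) = ((31 + 140)/(3 + 140) + 24696)/(36719 - 1*(-46784)) = (171/143 + 24696)/(36719 + 46784) = ((1/143)*171 + 24696)/83503 = (171/143 + 24696)*(1/83503) = (3531699/143)*(1/83503) = 3531699/11940929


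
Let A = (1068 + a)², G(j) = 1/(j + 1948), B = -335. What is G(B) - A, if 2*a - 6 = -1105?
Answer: -1734570193/6452 ≈ -2.6884e+5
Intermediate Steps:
a = -1099/2 (a = 3 + (½)*(-1105) = 3 - 1105/2 = -1099/2 ≈ -549.50)
G(j) = 1/(1948 + j)
A = 1075369/4 (A = (1068 - 1099/2)² = (1037/2)² = 1075369/4 ≈ 2.6884e+5)
G(B) - A = 1/(1948 - 335) - 1*1075369/4 = 1/1613 - 1075369/4 = -1734570193/6452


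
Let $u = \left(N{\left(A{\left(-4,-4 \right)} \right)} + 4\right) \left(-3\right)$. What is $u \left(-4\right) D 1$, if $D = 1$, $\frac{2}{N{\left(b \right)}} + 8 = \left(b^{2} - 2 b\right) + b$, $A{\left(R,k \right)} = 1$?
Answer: $45$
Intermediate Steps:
$N{\left(b \right)} = \frac{2}{-8 + b^{2} - b}$ ($N{\left(b \right)} = \frac{2}{-8 + \left(\left(b^{2} - 2 b\right) + b\right)} = \frac{2}{-8 + \left(b^{2} - b\right)} = \frac{2}{-8 + b^{2} - b}$)
$u = - \frac{45}{4}$ ($u = \left(\frac{2}{-8 + 1^{2} - 1} + 4\right) \left(-3\right) = \left(\frac{2}{-8 + 1 - 1} + 4\right) \left(-3\right) = \left(\frac{2}{-8} + 4\right) \left(-3\right) = \left(2 \left(- \frac{1}{8}\right) + 4\right) \left(-3\right) = \left(- \frac{1}{4} + 4\right) \left(-3\right) = \frac{15}{4} \left(-3\right) = - \frac{45}{4} \approx -11.25$)
$u \left(-4\right) D 1 = \left(- \frac{45}{4}\right) \left(-4\right) 1 \cdot 1 = 45 \cdot 1 = 45$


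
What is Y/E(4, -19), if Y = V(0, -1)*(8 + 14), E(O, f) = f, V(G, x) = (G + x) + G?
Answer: 22/19 ≈ 1.1579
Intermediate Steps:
V(G, x) = x + 2*G
Y = -22 (Y = (-1 + 2*0)*(8 + 14) = (-1 + 0)*22 = -1*22 = -22)
Y/E(4, -19) = -22/(-19) = -22*(-1/19) = 22/19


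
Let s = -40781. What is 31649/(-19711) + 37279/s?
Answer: -2025484238/803834291 ≈ -2.5198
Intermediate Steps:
31649/(-19711) + 37279/s = 31649/(-19711) + 37279/(-40781) = 31649*(-1/19711) + 37279*(-1/40781) = -31649/19711 - 37279/40781 = -2025484238/803834291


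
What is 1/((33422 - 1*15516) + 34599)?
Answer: 1/52505 ≈ 1.9046e-5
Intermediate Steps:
1/((33422 - 1*15516) + 34599) = 1/((33422 - 15516) + 34599) = 1/(17906 + 34599) = 1/52505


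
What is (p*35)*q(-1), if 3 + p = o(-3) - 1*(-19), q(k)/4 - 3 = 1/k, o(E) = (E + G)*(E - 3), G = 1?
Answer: 7840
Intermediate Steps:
o(E) = (1 + E)*(-3 + E) (o(E) = (E + 1)*(E - 3) = (1 + E)*(-3 + E))
q(k) = 12 + 4/k (q(k) = 12 + 4*(1/k) = 12 + 4/k)
p = 28 (p = -3 + ((-3 + (-3)**2 - 2*(-3)) - 1*(-19)) = -3 + ((-3 + 9 + 6) + 19) = -3 + (12 + 19) = -3 + 31 = 28)
(p*35)*q(-1) = (28*35)*(12 + 4/(-1)) = 980*(12 + 4*(-1)) = 980*(12 - 4) = 980*8 = 7840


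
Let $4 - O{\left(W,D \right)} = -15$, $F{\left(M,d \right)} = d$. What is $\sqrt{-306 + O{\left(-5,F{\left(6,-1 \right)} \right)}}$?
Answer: $i \sqrt{287} \approx 16.941 i$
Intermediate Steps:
$O{\left(W,D \right)} = 19$ ($O{\left(W,D \right)} = 4 - -15 = 4 + 15 = 19$)
$\sqrt{-306 + O{\left(-5,F{\left(6,-1 \right)} \right)}} = \sqrt{-306 + 19} = \sqrt{-287} = i \sqrt{287}$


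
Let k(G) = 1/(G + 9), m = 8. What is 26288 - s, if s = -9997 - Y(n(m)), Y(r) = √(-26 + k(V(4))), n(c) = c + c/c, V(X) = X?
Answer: 36285 + I*√4381/13 ≈ 36285.0 + 5.0915*I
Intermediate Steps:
k(G) = 1/(9 + G)
n(c) = 1 + c (n(c) = c + 1 = 1 + c)
Y(r) = I*√4381/13 (Y(r) = √(-26 + 1/(9 + 4)) = √(-26 + 1/13) = √(-337/13) = I*√4381/13)
s = -9997 - I*√4381/13 ≈ -9997.0 - 5.0915*I
26288 - s = 26288 - (-9997 - I*√4381/13) = 26288 + (9997 + I*√4381/13) = 36285 + I*√4381/13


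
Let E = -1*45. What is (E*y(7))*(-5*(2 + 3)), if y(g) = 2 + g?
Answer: 10125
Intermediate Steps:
E = -45
(E*y(7))*(-5*(2 + 3)) = (-45*(2 + 7))*(-5*(2 + 3)) = (-45*9)*(-5*5) = -405*(-25) = 10125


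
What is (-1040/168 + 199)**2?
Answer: 16394401/441 ≈ 37176.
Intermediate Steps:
(-1040/168 + 199)**2 = (-1040*1/168 + 199)**2 = (-130/21 + 199)**2 = (4049/21)**2 = 16394401/441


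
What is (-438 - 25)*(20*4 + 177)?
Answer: -118991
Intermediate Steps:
(-438 - 25)*(20*4 + 177) = -463*(80 + 177) = -463*257 = -118991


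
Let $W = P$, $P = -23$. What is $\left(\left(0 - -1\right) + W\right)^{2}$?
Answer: $484$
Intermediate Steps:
$W = -23$
$\left(\left(0 - -1\right) + W\right)^{2} = \left(\left(0 - -1\right) - 23\right)^{2} = \left(\left(0 + 1\right) - 23\right)^{2} = \left(1 - 23\right)^{2} = \left(-22\right)^{2} = 484$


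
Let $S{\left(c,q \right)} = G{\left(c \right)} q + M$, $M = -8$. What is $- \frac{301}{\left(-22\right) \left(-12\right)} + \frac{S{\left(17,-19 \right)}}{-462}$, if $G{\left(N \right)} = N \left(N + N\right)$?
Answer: $\frac{1993}{88} \approx 22.648$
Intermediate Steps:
$G{\left(N \right)} = 2 N^{2}$ ($G{\left(N \right)} = N 2 N = 2 N^{2}$)
$S{\left(c,q \right)} = -8 + 2 q c^{2}$ ($S{\left(c,q \right)} = 2 c^{2} q - 8 = 2 q c^{2} - 8 = -8 + 2 q c^{2}$)
$- \frac{301}{\left(-22\right) \left(-12\right)} + \frac{S{\left(17,-19 \right)}}{-462} = - \frac{301}{\left(-22\right) \left(-12\right)} + \frac{-8 + 2 \left(-19\right) 17^{2}}{-462} = - \frac{301}{264} + \left(-8 + 2 \left(-19\right) 289\right) \left(- \frac{1}{462}\right) = \left(-301\right) \frac{1}{264} + \left(-8 - 10982\right) \left(- \frac{1}{462}\right) = - \frac{301}{264} - - \frac{785}{33} = - \frac{301}{264} + \frac{785}{33} = \frac{1993}{88}$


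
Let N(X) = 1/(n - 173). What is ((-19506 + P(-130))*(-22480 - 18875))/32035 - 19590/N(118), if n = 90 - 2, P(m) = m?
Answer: 10831025406/6407 ≈ 1.6905e+6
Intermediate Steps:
n = 88
N(X) = -1/85 (N(X) = 1/(88 - 173) = 1/(-85) = -1/85)
((-19506 + P(-130))*(-22480 - 18875))/32035 - 19590/N(118) = ((-19506 - 130)*(-22480 - 18875))/32035 - 19590/(-1/85) = -19636*(-41355)*(1/32035) - 19590*(-85) = 812046780*(1/32035) + 1665150 = 162409356/6407 + 1665150 = 10831025406/6407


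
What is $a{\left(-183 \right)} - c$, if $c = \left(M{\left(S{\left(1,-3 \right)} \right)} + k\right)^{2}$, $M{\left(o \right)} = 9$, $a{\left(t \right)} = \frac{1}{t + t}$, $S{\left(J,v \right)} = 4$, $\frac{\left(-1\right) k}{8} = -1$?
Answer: $- \frac{105775}{366} \approx -289.0$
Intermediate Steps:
$k = 8$ ($k = \left(-8\right) \left(-1\right) = 8$)
$a{\left(t \right)} = \frac{1}{2 t}$
$c = 289$ ($c = \left(9 + 8\right)^{2} = 17^{2} = 289$)
$a{\left(-183 \right)} - c = \frac{1}{2 \left(-183\right)} - 289 = \frac{1}{2} \left(- \frac{1}{183}\right) - 289 = - \frac{1}{366} - 289 = - \frac{105775}{366}$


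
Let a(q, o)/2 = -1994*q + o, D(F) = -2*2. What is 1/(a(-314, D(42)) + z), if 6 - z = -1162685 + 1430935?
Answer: 1/983980 ≈ 1.0163e-6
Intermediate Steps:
D(F) = -4
a(q, o) = -3988*q + 2*o (a(q, o) = 2*(-1994*q + o) = 2*(o - 1994*q) = -3988*q + 2*o)
z = -268244 (z = 6 - (-1162685 + 1430935) = 6 - 1*268250 = 6 - 268250 = -268244)
1/(a(-314, D(42)) + z) = 1/((-3988*(-314) + 2*(-4)) - 268244) = 1/((1252232 - 8) - 268244) = 1/(1252224 - 268244) = 1/983980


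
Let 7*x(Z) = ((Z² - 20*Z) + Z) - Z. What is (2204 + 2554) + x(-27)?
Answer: 34575/7 ≈ 4939.3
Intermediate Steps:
x(Z) = -20*Z/7 + Z²/7 (x(Z) = (((Z² - 20*Z) + Z) - Z)/7 = ((Z² - 19*Z) - Z)/7 = (Z² - 20*Z)/7 = -20*Z/7 + Z²/7)
(2204 + 2554) + x(-27) = (2204 + 2554) + (⅐)*(-27)*(-20 - 27) = 4758 + (⅐)*(-27)*(-47) = 4758 + 1269/7 = 34575/7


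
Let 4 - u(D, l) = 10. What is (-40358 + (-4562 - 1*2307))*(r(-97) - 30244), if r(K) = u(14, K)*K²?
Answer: 4094486446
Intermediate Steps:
u(D, l) = -6 (u(D, l) = 4 - 1*10 = 4 - 10 = -6)
r(K) = -6*K²
(-40358 + (-4562 - 1*2307))*(r(-97) - 30244) = (-40358 + (-4562 - 1*2307))*(-6*(-97)² - 30244) = (-40358 + (-4562 - 2307))*(-6*9409 - 30244) = (-40358 - 6869)*(-56454 - 30244) = -47227*(-86698) = 4094486446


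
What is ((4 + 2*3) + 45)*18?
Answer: 990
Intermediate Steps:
((4 + 2*3) + 45)*18 = ((4 + 6) + 45)*18 = (10 + 45)*18 = 55*18 = 990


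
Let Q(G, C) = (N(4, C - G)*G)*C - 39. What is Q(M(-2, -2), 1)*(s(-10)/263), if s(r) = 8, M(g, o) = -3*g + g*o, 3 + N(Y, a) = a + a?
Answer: -1992/263 ≈ -7.5741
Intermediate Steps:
N(Y, a) = -3 + 2*a (N(Y, a) = -3 + (a + a) = -3 + 2*a)
Q(G, C) = -39 + C*G*(-3 - 2*G + 2*C) (Q(G, C) = ((-3 + 2*(C - G))*G)*C - 39 = ((-3 + (-2*G + 2*C))*G)*C - 39 = ((-3 - 2*G + 2*C)*G)*C - 39 = (G*(-3 - 2*G + 2*C))*C - 39 = C*G*(-3 - 2*G + 2*C) - 39 = -39 + C*G*(-3 - 2*G + 2*C))
Q(M(-2, -2), 1)*(s(-10)/263) = (-39 + 1*(-2*(-3 - 2))*(-3 - (-4)*(-3 - 2) + 2*1))*(8/263) = (-39 + 1*(-2*(-5))*(-3 - (-4)*(-5) + 2))*(8*(1/263)) = (-39 + 1*10*(-3 - 2*10 + 2))*(8/263) = (-39 + 1*10*(-3 - 20 + 2))*(8/263) = (-39 + 1*10*(-21))*(8/263) = (-39 - 210)*(8/263) = -249*8/263 = -1992/263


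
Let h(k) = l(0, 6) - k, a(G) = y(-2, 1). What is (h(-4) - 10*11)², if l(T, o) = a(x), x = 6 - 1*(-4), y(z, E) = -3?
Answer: 11881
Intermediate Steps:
x = 10 (x = 6 + 4 = 10)
a(G) = -3
l(T, o) = -3
h(k) = -3 - k
(h(-4) - 10*11)² = ((-3 - 1*(-4)) - 10*11)² = ((-3 + 4) - 110)² = (1 - 110)² = (-109)² = 11881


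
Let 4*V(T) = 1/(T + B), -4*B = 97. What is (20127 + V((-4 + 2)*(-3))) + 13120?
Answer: 2427030/73 ≈ 33247.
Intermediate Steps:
B = -97/4 (B = -1/4*97 = -97/4 ≈ -24.250)
V(T) = 1/(4*(-97/4 + T)) (V(T) = 1/(4*(T - 97/4)) = 1/(4*(-97/4 + T)))
(20127 + V((-4 + 2)*(-3))) + 13120 = (20127 + 1/(-97 + 4*((-4 + 2)*(-3)))) + 13120 = (20127 + 1/(-97 + 4*(-2*(-3)))) + 13120 = (20127 + 1/(-97 + 4*6)) + 13120 = (20127 + 1/(-97 + 24)) + 13120 = (20127 + 1/(-73)) + 13120 = (20127 - 1/73) + 13120 = 1469270/73 + 13120 = 2427030/73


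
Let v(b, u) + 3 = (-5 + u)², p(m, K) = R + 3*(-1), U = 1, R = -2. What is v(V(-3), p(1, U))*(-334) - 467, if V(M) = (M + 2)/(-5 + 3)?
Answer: -32865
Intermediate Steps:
V(M) = -1 - M/2 (V(M) = (2 + M)/(-2) = (2 + M)*(-½) = -1 - M/2)
p(m, K) = -5 (p(m, K) = -2 + 3*(-1) = -2 - 3 = -5)
v(b, u) = -3 + (-5 + u)²
v(V(-3), p(1, U))*(-334) - 467 = (-3 + (-5 - 5)²)*(-334) - 467 = (-3 + (-10)²)*(-334) - 467 = (-3 + 100)*(-334) - 467 = 97*(-334) - 467 = -32398 - 467 = -32865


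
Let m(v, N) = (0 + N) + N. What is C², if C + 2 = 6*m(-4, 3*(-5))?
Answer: 33124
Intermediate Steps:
m(v, N) = 2*N (m(v, N) = N + N = 2*N)
C = -182 (C = -2 + 6*(2*(3*(-5))) = -2 + 6*(2*(-15)) = -2 + 6*(-30) = -2 - 180 = -182)
C² = (-182)² = 33124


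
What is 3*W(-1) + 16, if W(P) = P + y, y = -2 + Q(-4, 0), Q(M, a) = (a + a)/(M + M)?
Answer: 7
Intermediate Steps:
Q(M, a) = a/M (Q(M, a) = (2*a)/((2*M)) = (2*a)*(1/(2*M)) = a/M)
y = -2 (y = -2 + 0/(-4) = -2 + 0*(-¼) = -2 + 0 = -2)
W(P) = -2 + P (W(P) = P - 2 = -2 + P)
3*W(-1) + 16 = 3*(-2 - 1) + 16 = 3*(-3) + 16 = -9 + 16 = 7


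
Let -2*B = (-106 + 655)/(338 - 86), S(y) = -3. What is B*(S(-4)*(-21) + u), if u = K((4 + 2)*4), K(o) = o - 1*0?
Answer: -5307/56 ≈ -94.768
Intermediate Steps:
K(o) = o (K(o) = o + 0 = o)
B = -61/56 (B = -(-106 + 655)/(2*(338 - 86)) = -549/(2*252) = -1/2*61/28 = -61/56 ≈ -1.0893)
u = 24 (u = (4 + 2)*4 = 6*4 = 24)
B*(S(-4)*(-21) + u) = -61*(-3*(-21) + 24)/56 = -61*(63 + 24)/56 = -61/56*87 = -5307/56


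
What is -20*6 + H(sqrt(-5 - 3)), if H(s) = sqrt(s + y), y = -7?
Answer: -120 + sqrt(-7 + 2*I*sqrt(2)) ≈ -119.48 + 2.6972*I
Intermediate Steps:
H(s) = sqrt(-7 + s) (H(s) = sqrt(s - 7) = sqrt(-7 + s))
-20*6 + H(sqrt(-5 - 3)) = -20*6 + sqrt(-7 + sqrt(-5 - 3)) = -120 + sqrt(-7 + sqrt(-8)) = -120 + sqrt(-7 + 2*I*sqrt(2))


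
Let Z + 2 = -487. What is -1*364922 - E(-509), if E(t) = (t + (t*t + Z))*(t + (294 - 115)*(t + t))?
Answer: 47159399751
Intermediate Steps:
Z = -489 (Z = -2 - 487 = -489)
E(t) = 359*t*(-489 + t + t²) (E(t) = (t + (t*t - 489))*(t + (294 - 115)*(t + t)) = (t + (t² - 489))*(t + 179*(2*t)) = (t + (-489 + t²))*(t + 358*t) = (-489 + t + t²)*(359*t) = 359*t*(-489 + t + t²))
-1*364922 - E(-509) = -1*364922 - 359*(-509)*(-489 - 509 + (-509)²) = -364922 - 359*(-509)*(-489 - 509 + 259081) = -364922 - 359*(-509)*258083 = -364922 - 1*(-47159764673) = -364922 + 47159764673 = 47159399751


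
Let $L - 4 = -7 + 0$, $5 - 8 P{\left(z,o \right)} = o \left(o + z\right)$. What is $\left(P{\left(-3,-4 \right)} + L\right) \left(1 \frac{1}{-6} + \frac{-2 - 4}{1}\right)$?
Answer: $\frac{1739}{48} \approx 36.229$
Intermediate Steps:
$P{\left(z,o \right)} = \frac{5}{8} - \frac{o \left(o + z\right)}{8}$
$L = -3$ ($L = 4 + \left(-7 + 0\right) = 4 - 7 = -3$)
$\left(P{\left(-3,-4 \right)} + L\right) \left(1 \frac{1}{-6} + \frac{-2 - 4}{1}\right) = \left(\left(\frac{5}{8} - \frac{\left(-4\right)^{2}}{8} - \left(- \frac{1}{2}\right) \left(-3\right)\right) - 3\right) \left(1 \frac{1}{-6} + \frac{-2 - 4}{1}\right) = \left(\left(\frac{5}{8} - 2 - \frac{3}{2}\right) - 3\right) \left(1 \left(- \frac{1}{6}\right) + \left(-2 - 4\right) 1\right) = \left(\left(\frac{5}{8} - 2 - \frac{3}{2}\right) - 3\right) \left(- \frac{1}{6} - 6\right) = \left(- \frac{23}{8} - 3\right) \left(- \frac{1}{6} - 6\right) = \left(- \frac{47}{8}\right) \left(- \frac{37}{6}\right) = \frac{1739}{48}$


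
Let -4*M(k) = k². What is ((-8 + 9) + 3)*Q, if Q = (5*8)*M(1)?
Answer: -40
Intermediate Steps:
M(k) = -k²/4
Q = -10 (Q = (5*8)*(-¼*1²) = 40*(-¼*1) = 40*(-¼) = -10)
((-8 + 9) + 3)*Q = ((-8 + 9) + 3)*(-10) = (1 + 3)*(-10) = 4*(-10) = -40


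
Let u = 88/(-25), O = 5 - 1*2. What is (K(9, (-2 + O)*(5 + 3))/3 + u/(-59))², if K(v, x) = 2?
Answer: 10329796/19580625 ≈ 0.52755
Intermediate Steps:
O = 3 (O = 5 - 2 = 3)
u = -88/25 (u = 88*(-1/25) = -88/25 ≈ -3.5200)
(K(9, (-2 + O)*(5 + 3))/3 + u/(-59))² = (2/3 - 88/25/(-59))² = (2*(⅓) - 88/25*(-1/59))² = (⅔ + 88/1475)² = (3214/4425)² = 10329796/19580625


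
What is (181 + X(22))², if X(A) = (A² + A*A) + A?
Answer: 1371241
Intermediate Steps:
X(A) = A + 2*A² (X(A) = (A² + A²) + A = 2*A² + A = A + 2*A²)
(181 + X(22))² = (181 + 22*(1 + 2*22))² = (181 + 22*(1 + 44))² = (181 + 22*45)² = (181 + 990)² = 1171² = 1371241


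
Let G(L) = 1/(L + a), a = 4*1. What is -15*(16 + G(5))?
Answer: -725/3 ≈ -241.67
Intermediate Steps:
a = 4
G(L) = 1/(4 + L) (G(L) = 1/(L + 4) = 1/(4 + L))
-15*(16 + G(5)) = -15*(16 + 1/(4 + 5)) = -15*(16 + 1/9) = -15*(16 + ⅑) = -15*145/9 = -725/3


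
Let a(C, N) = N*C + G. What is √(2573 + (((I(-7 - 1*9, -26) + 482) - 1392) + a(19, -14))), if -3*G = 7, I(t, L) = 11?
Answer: √12651/3 ≈ 37.492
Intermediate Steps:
G = -7/3 (G = -⅓*7 = -7/3 ≈ -2.3333)
a(C, N) = -7/3 + C*N (a(C, N) = N*C - 7/3 = C*N - 7/3 = -7/3 + C*N)
√(2573 + (((I(-7 - 1*9, -26) + 482) - 1392) + a(19, -14))) = √(2573 + (((11 + 482) - 1392) + (-7/3 + 19*(-14)))) = √(2573 + ((493 - 1392) + (-7/3 - 266))) = √(2573 + (-899 - 805/3)) = √(2573 - 3502/3) = √(4217/3) = √12651/3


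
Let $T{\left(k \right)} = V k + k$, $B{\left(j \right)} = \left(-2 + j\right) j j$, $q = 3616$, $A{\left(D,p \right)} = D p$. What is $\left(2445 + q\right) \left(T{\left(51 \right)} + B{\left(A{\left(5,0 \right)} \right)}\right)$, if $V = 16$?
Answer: $5254887$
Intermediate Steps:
$B{\left(j \right)} = j^{2} \left(-2 + j\right)$ ($B{\left(j \right)} = j \left(-2 + j\right) j = j^{2} \left(-2 + j\right)$)
$T{\left(k \right)} = 17 k$ ($T{\left(k \right)} = 16 k + k = 17 k$)
$\left(2445 + q\right) \left(T{\left(51 \right)} + B{\left(A{\left(5,0 \right)} \right)}\right) = \left(2445 + 3616\right) \left(17 \cdot 51 + \left(5 \cdot 0\right)^{2} \left(-2 + 5 \cdot 0\right)\right) = 6061 \left(867 + 0^{2} \left(-2 + 0\right)\right) = 6061 \left(867 + 0 \left(-2\right)\right) = 6061 \left(867 + 0\right) = 6061 \cdot 867 = 5254887$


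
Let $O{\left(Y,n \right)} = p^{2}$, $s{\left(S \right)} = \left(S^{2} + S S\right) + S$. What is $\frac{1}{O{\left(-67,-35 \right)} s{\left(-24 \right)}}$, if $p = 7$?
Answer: $\frac{1}{55272} \approx 1.8092 \cdot 10^{-5}$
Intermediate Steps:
$s{\left(S \right)} = S + 2 S^{2}$ ($s{\left(S \right)} = \left(S^{2} + S^{2}\right) + S = 2 S^{2} + S = S + 2 S^{2}$)
$O{\left(Y,n \right)} = 49$ ($O{\left(Y,n \right)} = 7^{2} = 49$)
$\frac{1}{O{\left(-67,-35 \right)} s{\left(-24 \right)}} = \frac{1}{49 \left(- 24 \left(1 + 2 \left(-24\right)\right)\right)} = \frac{1}{49 \left(- 24 \left(1 - 48\right)\right)} = \frac{1}{49 \left(\left(-24\right) \left(-47\right)\right)} = \frac{1}{49 \cdot 1128} = \frac{1}{49} \cdot \frac{1}{1128} = \frac{1}{55272}$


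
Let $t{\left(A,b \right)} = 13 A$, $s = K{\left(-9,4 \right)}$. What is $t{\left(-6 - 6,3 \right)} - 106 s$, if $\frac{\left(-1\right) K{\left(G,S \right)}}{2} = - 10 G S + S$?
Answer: $77012$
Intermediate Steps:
$K{\left(G,S \right)} = - 2 S + 20 G S$ ($K{\left(G,S \right)} = - 2 \left(- 10 G S + S\right) = - 2 \left(S - 10 G S\right) = - 2 S + 20 G S$)
$s = -728$ ($s = 2 \cdot 4 \left(-1 + 10 \left(-9\right)\right) = 2 \cdot 4 \left(-1 - 90\right) = 2 \cdot 4 \left(-91\right) = -728$)
$t{\left(-6 - 6,3 \right)} - 106 s = 13 \left(-6 - 6\right) - -77168 = 13 \left(-12\right) + 77168 = -156 + 77168 = 77012$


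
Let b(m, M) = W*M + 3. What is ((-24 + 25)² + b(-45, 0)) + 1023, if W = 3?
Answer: 1027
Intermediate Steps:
b(m, M) = 3 + 3*M (b(m, M) = 3*M + 3 = 3 + 3*M)
((-24 + 25)² + b(-45, 0)) + 1023 = ((-24 + 25)² + (3 + 3*0)) + 1023 = (1² + (3 + 0)) + 1023 = (1 + 3) + 1023 = 4 + 1023 = 1027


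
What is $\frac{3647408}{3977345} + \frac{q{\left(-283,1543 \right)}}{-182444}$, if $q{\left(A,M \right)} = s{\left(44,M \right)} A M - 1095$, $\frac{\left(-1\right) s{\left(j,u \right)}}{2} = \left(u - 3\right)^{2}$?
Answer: $- \frac{8237909707076978073}{725642731180} \approx -1.1353 \cdot 10^{7}$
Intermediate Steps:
$s{\left(j,u \right)} = - 2 \left(-3 + u\right)^{2}$ ($s{\left(j,u \right)} = - 2 \left(u - 3\right)^{2} = - 2 \left(-3 + u\right)^{2}$)
$q{\left(A,M \right)} = -1095 - 2 A M \left(-3 + M\right)^{2}$ ($q{\left(A,M \right)} = - 2 \left(-3 + M\right)^{2} A M - 1095 = - 2 A \left(-3 + M\right)^{2} M - 1095 = - 2 A M \left(-3 + M\right)^{2} - 1095 = -1095 - 2 A M \left(-3 + M\right)^{2}$)
$\frac{3647408}{3977345} + \frac{q{\left(-283,1543 \right)}}{-182444} = \frac{3647408}{3977345} + \frac{-1095 - \left(-566\right) 1543 \left(-3 + 1543\right)^{2}}{-182444} = 3647408 \cdot \frac{1}{3977345} + \left(-1095 - \left(-566\right) 1543 \cdot 1540^{2}\right) \left(- \frac{1}{182444}\right) = \frac{3647408}{3977345} + \left(-1095 - \left(-566\right) 1543 \cdot 2371600\right) \left(- \frac{1}{182444}\right) = \frac{3647408}{3977345} + \left(-1095 + 2071208400800\right) \left(- \frac{1}{182444}\right) = \frac{3647408}{3977345} + 2071208399705 \left(- \frac{1}{182444}\right) = \frac{3647408}{3977345} - \frac{2071208399705}{182444} = - \frac{8237909707076978073}{725642731180}$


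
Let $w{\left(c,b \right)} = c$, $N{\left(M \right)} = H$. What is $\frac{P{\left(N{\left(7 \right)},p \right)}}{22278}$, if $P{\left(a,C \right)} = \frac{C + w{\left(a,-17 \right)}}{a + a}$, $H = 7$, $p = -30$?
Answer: $- \frac{23}{311892} \approx -7.3744 \cdot 10^{-5}$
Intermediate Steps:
$N{\left(M \right)} = 7$
$P{\left(a,C \right)} = \frac{C + a}{2 a}$ ($P{\left(a,C \right)} = \frac{C + a}{a + a} = \frac{C + a}{2 a}$)
$\frac{P{\left(N{\left(7 \right)},p \right)}}{22278} = \frac{\frac{1}{2} \cdot \frac{1}{7} \left(-30 + 7\right)}{22278} = \frac{1}{2} \cdot \frac{1}{7} \left(-23\right) \frac{1}{22278} = \left(- \frac{23}{14}\right) \frac{1}{22278} = - \frac{23}{311892}$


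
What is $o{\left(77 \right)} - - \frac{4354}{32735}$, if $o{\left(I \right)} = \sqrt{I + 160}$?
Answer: $\frac{4354}{32735} + \sqrt{237} \approx 15.528$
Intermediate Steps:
$o{\left(I \right)} = \sqrt{160 + I}$
$o{\left(77 \right)} - - \frac{4354}{32735} = \sqrt{160 + 77} - - \frac{4354}{32735} = \sqrt{237} - \left(-4354\right) \frac{1}{32735} = \sqrt{237} - - \frac{4354}{32735} = \sqrt{237} + \frac{4354}{32735} = \frac{4354}{32735} + \sqrt{237}$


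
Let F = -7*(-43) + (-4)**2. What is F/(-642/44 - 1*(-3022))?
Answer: 6974/66163 ≈ 0.10541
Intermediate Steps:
F = 317 (F = 301 + 16 = 317)
F/(-642/44 - 1*(-3022)) = 317/(-642/44 - 1*(-3022)) = 317/(-642*1/44 + 3022) = 317/(-321/22 + 3022) = 317/(66163/22) = 317*(22/66163) = 6974/66163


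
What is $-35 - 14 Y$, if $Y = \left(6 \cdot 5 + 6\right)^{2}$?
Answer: $-18179$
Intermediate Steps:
$Y = 1296$ ($Y = \left(30 + 6\right)^{2} = 36^{2} = 1296$)
$-35 - 14 Y = -35 - 18144 = -18179$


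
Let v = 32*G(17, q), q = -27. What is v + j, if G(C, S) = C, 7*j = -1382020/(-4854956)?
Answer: 4622263617/8496173 ≈ 544.04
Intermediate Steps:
j = 345505/8496173 (j = (-1382020/(-4854956))/7 = (-1382020*(-1/4854956))/7 = (1/7)*(345505/1213739) = 345505/8496173 ≈ 0.040666)
v = 544 (v = 32*17 = 544)
v + j = 544 + 345505/8496173 = 4622263617/8496173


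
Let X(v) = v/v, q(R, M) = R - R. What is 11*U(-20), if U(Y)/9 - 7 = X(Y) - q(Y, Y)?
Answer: 792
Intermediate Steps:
q(R, M) = 0
X(v) = 1
U(Y) = 72 (U(Y) = 63 + 9*(1 - 1*0) = 63 + 9*(1 + 0) = 63 + 9*1 = 63 + 9 = 72)
11*U(-20) = 11*72 = 792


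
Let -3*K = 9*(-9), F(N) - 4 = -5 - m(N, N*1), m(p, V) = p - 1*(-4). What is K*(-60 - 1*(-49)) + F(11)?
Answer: -313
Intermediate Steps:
m(p, V) = 4 + p (m(p, V) = p + 4 = 4 + p)
F(N) = -5 - N (F(N) = 4 + (-5 - (4 + N)) = 4 + (-5 + (-4 - N)) = 4 + (-9 - N) = -5 - N)
K = 27 (K = -3*(-9) = -1/3*(-81) = 27)
K*(-60 - 1*(-49)) + F(11) = 27*(-60 - 1*(-49)) + (-5 - 1*11) = 27*(-60 + 49) + (-5 - 11) = 27*(-11) - 16 = -297 - 16 = -313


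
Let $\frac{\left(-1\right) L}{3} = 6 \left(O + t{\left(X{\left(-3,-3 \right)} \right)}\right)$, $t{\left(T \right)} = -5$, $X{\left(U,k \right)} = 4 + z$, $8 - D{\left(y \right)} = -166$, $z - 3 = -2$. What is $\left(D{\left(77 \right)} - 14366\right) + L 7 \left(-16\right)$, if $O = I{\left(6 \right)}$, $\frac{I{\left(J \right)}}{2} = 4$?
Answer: $-8144$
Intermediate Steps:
$z = 1$ ($z = 3 - 2 = 1$)
$I{\left(J \right)} = 8$ ($I{\left(J \right)} = 2 \cdot 4 = 8$)
$D{\left(y \right)} = 174$ ($D{\left(y \right)} = 8 - -166 = 8 + 166 = 174$)
$X{\left(U,k \right)} = 5$ ($X{\left(U,k \right)} = 4 + 1 = 5$)
$O = 8$
$L = -54$ ($L = - 3 \cdot 6 \left(8 - 5\right) = - 3 \cdot 6 \cdot 3 = \left(-3\right) 18 = -54$)
$\left(D{\left(77 \right)} - 14366\right) + L 7 \left(-16\right) = \left(174 - 14366\right) + \left(-54\right) 7 \left(-16\right) = -14192 - -6048 = -14192 + 6048 = -8144$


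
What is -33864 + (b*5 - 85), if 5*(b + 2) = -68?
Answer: -34027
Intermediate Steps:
b = -78/5 (b = -2 + (1/5)*(-68) = -2 - 68/5 = -78/5 ≈ -15.600)
-33864 + (b*5 - 85) = -33864 + (-78/5*5 - 85) = -33864 + (-78 - 85) = -33864 - 163 = -34027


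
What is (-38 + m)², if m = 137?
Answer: 9801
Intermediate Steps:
(-38 + m)² = (-38 + 137)² = 99² = 9801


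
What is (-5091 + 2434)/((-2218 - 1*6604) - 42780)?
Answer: 2657/51602 ≈ 0.051490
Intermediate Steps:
(-5091 + 2434)/((-2218 - 1*6604) - 42780) = -2657/((-2218 - 6604) - 42780) = -2657/(-8822 - 42780) = -2657/(-51602) = -2657*(-1/51602) = 2657/51602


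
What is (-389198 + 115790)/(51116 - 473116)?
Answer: 17088/26375 ≈ 0.64789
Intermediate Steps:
(-389198 + 115790)/(51116 - 473116) = -273408/(-422000) = -273408*(-1/422000) = 17088/26375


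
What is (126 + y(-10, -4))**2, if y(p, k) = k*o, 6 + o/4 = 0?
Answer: 49284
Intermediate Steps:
o = -24 (o = -24 + 4*0 = -24 + 0 = -24)
y(p, k) = -24*k (y(p, k) = k*(-24) = -24*k)
(126 + y(-10, -4))**2 = (126 - 24*(-4))**2 = (126 + 96)**2 = 222**2 = 49284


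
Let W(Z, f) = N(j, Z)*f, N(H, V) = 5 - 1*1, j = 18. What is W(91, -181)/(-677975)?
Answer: 724/677975 ≈ 0.0010679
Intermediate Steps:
N(H, V) = 4 (N(H, V) = 5 - 1 = 4)
W(Z, f) = 4*f
W(91, -181)/(-677975) = (4*(-181))/(-677975) = -724*(-1/677975) = 724/677975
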